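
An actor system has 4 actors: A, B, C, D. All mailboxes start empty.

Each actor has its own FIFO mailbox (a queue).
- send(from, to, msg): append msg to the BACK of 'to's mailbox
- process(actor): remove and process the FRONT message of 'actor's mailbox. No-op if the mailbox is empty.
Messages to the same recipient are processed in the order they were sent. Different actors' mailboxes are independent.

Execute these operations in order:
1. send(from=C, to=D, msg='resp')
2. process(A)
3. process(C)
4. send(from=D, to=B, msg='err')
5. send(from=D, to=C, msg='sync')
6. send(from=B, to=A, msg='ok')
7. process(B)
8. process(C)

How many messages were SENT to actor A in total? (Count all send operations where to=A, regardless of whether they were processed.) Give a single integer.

After 1 (send(from=C, to=D, msg='resp')): A:[] B:[] C:[] D:[resp]
After 2 (process(A)): A:[] B:[] C:[] D:[resp]
After 3 (process(C)): A:[] B:[] C:[] D:[resp]
After 4 (send(from=D, to=B, msg='err')): A:[] B:[err] C:[] D:[resp]
After 5 (send(from=D, to=C, msg='sync')): A:[] B:[err] C:[sync] D:[resp]
After 6 (send(from=B, to=A, msg='ok')): A:[ok] B:[err] C:[sync] D:[resp]
After 7 (process(B)): A:[ok] B:[] C:[sync] D:[resp]
After 8 (process(C)): A:[ok] B:[] C:[] D:[resp]

Answer: 1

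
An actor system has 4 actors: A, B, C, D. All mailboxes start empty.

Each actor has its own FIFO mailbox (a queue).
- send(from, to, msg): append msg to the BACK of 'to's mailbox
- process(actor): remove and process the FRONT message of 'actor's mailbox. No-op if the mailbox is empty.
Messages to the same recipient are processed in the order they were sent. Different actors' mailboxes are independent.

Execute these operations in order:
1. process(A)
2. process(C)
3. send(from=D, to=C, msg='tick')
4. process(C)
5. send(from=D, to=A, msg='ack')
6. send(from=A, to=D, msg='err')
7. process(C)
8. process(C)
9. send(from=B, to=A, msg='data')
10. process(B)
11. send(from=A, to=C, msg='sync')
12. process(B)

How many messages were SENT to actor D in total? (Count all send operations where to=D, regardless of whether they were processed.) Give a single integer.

After 1 (process(A)): A:[] B:[] C:[] D:[]
After 2 (process(C)): A:[] B:[] C:[] D:[]
After 3 (send(from=D, to=C, msg='tick')): A:[] B:[] C:[tick] D:[]
After 4 (process(C)): A:[] B:[] C:[] D:[]
After 5 (send(from=D, to=A, msg='ack')): A:[ack] B:[] C:[] D:[]
After 6 (send(from=A, to=D, msg='err')): A:[ack] B:[] C:[] D:[err]
After 7 (process(C)): A:[ack] B:[] C:[] D:[err]
After 8 (process(C)): A:[ack] B:[] C:[] D:[err]
After 9 (send(from=B, to=A, msg='data')): A:[ack,data] B:[] C:[] D:[err]
After 10 (process(B)): A:[ack,data] B:[] C:[] D:[err]
After 11 (send(from=A, to=C, msg='sync')): A:[ack,data] B:[] C:[sync] D:[err]
After 12 (process(B)): A:[ack,data] B:[] C:[sync] D:[err]

Answer: 1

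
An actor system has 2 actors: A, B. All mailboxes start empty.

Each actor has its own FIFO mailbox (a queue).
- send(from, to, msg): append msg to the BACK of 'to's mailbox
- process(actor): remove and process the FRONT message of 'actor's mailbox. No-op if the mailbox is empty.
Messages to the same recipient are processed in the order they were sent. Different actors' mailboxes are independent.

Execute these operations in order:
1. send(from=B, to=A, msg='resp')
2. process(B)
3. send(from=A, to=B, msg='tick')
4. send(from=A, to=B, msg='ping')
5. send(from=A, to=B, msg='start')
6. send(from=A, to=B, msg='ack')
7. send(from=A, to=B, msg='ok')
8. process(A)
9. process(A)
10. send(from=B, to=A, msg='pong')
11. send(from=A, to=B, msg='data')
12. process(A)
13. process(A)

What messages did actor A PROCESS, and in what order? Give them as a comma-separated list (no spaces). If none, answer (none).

After 1 (send(from=B, to=A, msg='resp')): A:[resp] B:[]
After 2 (process(B)): A:[resp] B:[]
After 3 (send(from=A, to=B, msg='tick')): A:[resp] B:[tick]
After 4 (send(from=A, to=B, msg='ping')): A:[resp] B:[tick,ping]
After 5 (send(from=A, to=B, msg='start')): A:[resp] B:[tick,ping,start]
After 6 (send(from=A, to=B, msg='ack')): A:[resp] B:[tick,ping,start,ack]
After 7 (send(from=A, to=B, msg='ok')): A:[resp] B:[tick,ping,start,ack,ok]
After 8 (process(A)): A:[] B:[tick,ping,start,ack,ok]
After 9 (process(A)): A:[] B:[tick,ping,start,ack,ok]
After 10 (send(from=B, to=A, msg='pong')): A:[pong] B:[tick,ping,start,ack,ok]
After 11 (send(from=A, to=B, msg='data')): A:[pong] B:[tick,ping,start,ack,ok,data]
After 12 (process(A)): A:[] B:[tick,ping,start,ack,ok,data]
After 13 (process(A)): A:[] B:[tick,ping,start,ack,ok,data]

Answer: resp,pong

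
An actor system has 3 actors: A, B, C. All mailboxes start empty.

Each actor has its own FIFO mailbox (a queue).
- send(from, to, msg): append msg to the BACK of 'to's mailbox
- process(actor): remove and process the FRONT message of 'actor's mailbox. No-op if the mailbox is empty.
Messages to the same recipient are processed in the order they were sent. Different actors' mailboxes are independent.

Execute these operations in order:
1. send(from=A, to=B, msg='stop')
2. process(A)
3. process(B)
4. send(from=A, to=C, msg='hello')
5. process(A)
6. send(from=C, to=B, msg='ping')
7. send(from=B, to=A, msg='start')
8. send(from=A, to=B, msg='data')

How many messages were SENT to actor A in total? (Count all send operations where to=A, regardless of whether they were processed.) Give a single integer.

After 1 (send(from=A, to=B, msg='stop')): A:[] B:[stop] C:[]
After 2 (process(A)): A:[] B:[stop] C:[]
After 3 (process(B)): A:[] B:[] C:[]
After 4 (send(from=A, to=C, msg='hello')): A:[] B:[] C:[hello]
After 5 (process(A)): A:[] B:[] C:[hello]
After 6 (send(from=C, to=B, msg='ping')): A:[] B:[ping] C:[hello]
After 7 (send(from=B, to=A, msg='start')): A:[start] B:[ping] C:[hello]
After 8 (send(from=A, to=B, msg='data')): A:[start] B:[ping,data] C:[hello]

Answer: 1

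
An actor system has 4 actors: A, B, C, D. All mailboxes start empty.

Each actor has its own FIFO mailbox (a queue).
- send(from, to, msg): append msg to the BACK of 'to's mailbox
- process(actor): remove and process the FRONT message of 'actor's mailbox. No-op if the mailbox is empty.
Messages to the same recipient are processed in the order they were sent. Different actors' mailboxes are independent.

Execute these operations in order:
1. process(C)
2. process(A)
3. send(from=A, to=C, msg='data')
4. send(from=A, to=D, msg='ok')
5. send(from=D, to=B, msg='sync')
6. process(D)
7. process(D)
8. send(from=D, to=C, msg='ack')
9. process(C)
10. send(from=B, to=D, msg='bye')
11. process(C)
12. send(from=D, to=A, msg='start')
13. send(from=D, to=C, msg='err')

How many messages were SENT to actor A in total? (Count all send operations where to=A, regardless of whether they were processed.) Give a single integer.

After 1 (process(C)): A:[] B:[] C:[] D:[]
After 2 (process(A)): A:[] B:[] C:[] D:[]
After 3 (send(from=A, to=C, msg='data')): A:[] B:[] C:[data] D:[]
After 4 (send(from=A, to=D, msg='ok')): A:[] B:[] C:[data] D:[ok]
After 5 (send(from=D, to=B, msg='sync')): A:[] B:[sync] C:[data] D:[ok]
After 6 (process(D)): A:[] B:[sync] C:[data] D:[]
After 7 (process(D)): A:[] B:[sync] C:[data] D:[]
After 8 (send(from=D, to=C, msg='ack')): A:[] B:[sync] C:[data,ack] D:[]
After 9 (process(C)): A:[] B:[sync] C:[ack] D:[]
After 10 (send(from=B, to=D, msg='bye')): A:[] B:[sync] C:[ack] D:[bye]
After 11 (process(C)): A:[] B:[sync] C:[] D:[bye]
After 12 (send(from=D, to=A, msg='start')): A:[start] B:[sync] C:[] D:[bye]
After 13 (send(from=D, to=C, msg='err')): A:[start] B:[sync] C:[err] D:[bye]

Answer: 1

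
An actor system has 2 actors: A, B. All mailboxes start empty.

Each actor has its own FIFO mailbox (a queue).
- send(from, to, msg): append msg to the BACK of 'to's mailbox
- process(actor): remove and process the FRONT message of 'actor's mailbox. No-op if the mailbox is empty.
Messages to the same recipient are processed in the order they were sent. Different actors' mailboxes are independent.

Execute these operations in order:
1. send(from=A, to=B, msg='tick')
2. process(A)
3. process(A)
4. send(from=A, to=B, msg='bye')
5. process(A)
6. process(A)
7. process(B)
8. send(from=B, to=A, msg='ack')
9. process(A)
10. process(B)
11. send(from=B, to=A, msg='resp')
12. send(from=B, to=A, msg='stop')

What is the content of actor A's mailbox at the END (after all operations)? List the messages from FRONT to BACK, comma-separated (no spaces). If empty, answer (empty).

After 1 (send(from=A, to=B, msg='tick')): A:[] B:[tick]
After 2 (process(A)): A:[] B:[tick]
After 3 (process(A)): A:[] B:[tick]
After 4 (send(from=A, to=B, msg='bye')): A:[] B:[tick,bye]
After 5 (process(A)): A:[] B:[tick,bye]
After 6 (process(A)): A:[] B:[tick,bye]
After 7 (process(B)): A:[] B:[bye]
After 8 (send(from=B, to=A, msg='ack')): A:[ack] B:[bye]
After 9 (process(A)): A:[] B:[bye]
After 10 (process(B)): A:[] B:[]
After 11 (send(from=B, to=A, msg='resp')): A:[resp] B:[]
After 12 (send(from=B, to=A, msg='stop')): A:[resp,stop] B:[]

Answer: resp,stop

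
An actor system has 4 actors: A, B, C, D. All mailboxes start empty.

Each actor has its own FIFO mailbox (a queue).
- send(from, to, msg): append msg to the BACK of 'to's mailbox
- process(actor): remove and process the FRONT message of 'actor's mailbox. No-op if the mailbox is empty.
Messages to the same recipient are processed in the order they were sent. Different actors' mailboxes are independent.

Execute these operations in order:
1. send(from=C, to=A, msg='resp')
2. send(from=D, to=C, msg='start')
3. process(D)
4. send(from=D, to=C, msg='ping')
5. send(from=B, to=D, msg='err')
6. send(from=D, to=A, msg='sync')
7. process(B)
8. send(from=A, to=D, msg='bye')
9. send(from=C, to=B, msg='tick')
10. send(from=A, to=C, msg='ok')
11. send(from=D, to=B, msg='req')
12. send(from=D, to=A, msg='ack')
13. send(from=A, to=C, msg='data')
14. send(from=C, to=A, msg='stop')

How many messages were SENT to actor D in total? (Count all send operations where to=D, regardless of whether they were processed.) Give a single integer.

Answer: 2

Derivation:
After 1 (send(from=C, to=A, msg='resp')): A:[resp] B:[] C:[] D:[]
After 2 (send(from=D, to=C, msg='start')): A:[resp] B:[] C:[start] D:[]
After 3 (process(D)): A:[resp] B:[] C:[start] D:[]
After 4 (send(from=D, to=C, msg='ping')): A:[resp] B:[] C:[start,ping] D:[]
After 5 (send(from=B, to=D, msg='err')): A:[resp] B:[] C:[start,ping] D:[err]
After 6 (send(from=D, to=A, msg='sync')): A:[resp,sync] B:[] C:[start,ping] D:[err]
After 7 (process(B)): A:[resp,sync] B:[] C:[start,ping] D:[err]
After 8 (send(from=A, to=D, msg='bye')): A:[resp,sync] B:[] C:[start,ping] D:[err,bye]
After 9 (send(from=C, to=B, msg='tick')): A:[resp,sync] B:[tick] C:[start,ping] D:[err,bye]
After 10 (send(from=A, to=C, msg='ok')): A:[resp,sync] B:[tick] C:[start,ping,ok] D:[err,bye]
After 11 (send(from=D, to=B, msg='req')): A:[resp,sync] B:[tick,req] C:[start,ping,ok] D:[err,bye]
After 12 (send(from=D, to=A, msg='ack')): A:[resp,sync,ack] B:[tick,req] C:[start,ping,ok] D:[err,bye]
After 13 (send(from=A, to=C, msg='data')): A:[resp,sync,ack] B:[tick,req] C:[start,ping,ok,data] D:[err,bye]
After 14 (send(from=C, to=A, msg='stop')): A:[resp,sync,ack,stop] B:[tick,req] C:[start,ping,ok,data] D:[err,bye]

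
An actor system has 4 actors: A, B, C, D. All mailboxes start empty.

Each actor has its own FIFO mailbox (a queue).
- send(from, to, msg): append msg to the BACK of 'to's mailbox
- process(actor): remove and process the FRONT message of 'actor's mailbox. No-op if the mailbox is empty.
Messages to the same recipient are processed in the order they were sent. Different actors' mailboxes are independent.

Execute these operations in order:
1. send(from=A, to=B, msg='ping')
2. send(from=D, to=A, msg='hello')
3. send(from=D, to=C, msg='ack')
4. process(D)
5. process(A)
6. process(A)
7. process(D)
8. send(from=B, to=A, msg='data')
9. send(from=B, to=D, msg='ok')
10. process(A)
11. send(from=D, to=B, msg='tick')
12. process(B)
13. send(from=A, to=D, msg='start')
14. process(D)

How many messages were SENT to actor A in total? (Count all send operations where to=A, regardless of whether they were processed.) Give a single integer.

After 1 (send(from=A, to=B, msg='ping')): A:[] B:[ping] C:[] D:[]
After 2 (send(from=D, to=A, msg='hello')): A:[hello] B:[ping] C:[] D:[]
After 3 (send(from=D, to=C, msg='ack')): A:[hello] B:[ping] C:[ack] D:[]
After 4 (process(D)): A:[hello] B:[ping] C:[ack] D:[]
After 5 (process(A)): A:[] B:[ping] C:[ack] D:[]
After 6 (process(A)): A:[] B:[ping] C:[ack] D:[]
After 7 (process(D)): A:[] B:[ping] C:[ack] D:[]
After 8 (send(from=B, to=A, msg='data')): A:[data] B:[ping] C:[ack] D:[]
After 9 (send(from=B, to=D, msg='ok')): A:[data] B:[ping] C:[ack] D:[ok]
After 10 (process(A)): A:[] B:[ping] C:[ack] D:[ok]
After 11 (send(from=D, to=B, msg='tick')): A:[] B:[ping,tick] C:[ack] D:[ok]
After 12 (process(B)): A:[] B:[tick] C:[ack] D:[ok]
After 13 (send(from=A, to=D, msg='start')): A:[] B:[tick] C:[ack] D:[ok,start]
After 14 (process(D)): A:[] B:[tick] C:[ack] D:[start]

Answer: 2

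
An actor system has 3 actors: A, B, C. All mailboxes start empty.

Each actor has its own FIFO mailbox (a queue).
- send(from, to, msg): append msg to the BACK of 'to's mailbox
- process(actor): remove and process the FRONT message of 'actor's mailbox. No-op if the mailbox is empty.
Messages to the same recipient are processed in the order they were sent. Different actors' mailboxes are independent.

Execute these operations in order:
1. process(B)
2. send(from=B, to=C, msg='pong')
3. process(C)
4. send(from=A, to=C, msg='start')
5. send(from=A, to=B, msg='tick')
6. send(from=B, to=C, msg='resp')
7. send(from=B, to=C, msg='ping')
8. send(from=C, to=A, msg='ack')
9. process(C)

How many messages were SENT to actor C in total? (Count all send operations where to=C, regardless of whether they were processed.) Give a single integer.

After 1 (process(B)): A:[] B:[] C:[]
After 2 (send(from=B, to=C, msg='pong')): A:[] B:[] C:[pong]
After 3 (process(C)): A:[] B:[] C:[]
After 4 (send(from=A, to=C, msg='start')): A:[] B:[] C:[start]
After 5 (send(from=A, to=B, msg='tick')): A:[] B:[tick] C:[start]
After 6 (send(from=B, to=C, msg='resp')): A:[] B:[tick] C:[start,resp]
After 7 (send(from=B, to=C, msg='ping')): A:[] B:[tick] C:[start,resp,ping]
After 8 (send(from=C, to=A, msg='ack')): A:[ack] B:[tick] C:[start,resp,ping]
After 9 (process(C)): A:[ack] B:[tick] C:[resp,ping]

Answer: 4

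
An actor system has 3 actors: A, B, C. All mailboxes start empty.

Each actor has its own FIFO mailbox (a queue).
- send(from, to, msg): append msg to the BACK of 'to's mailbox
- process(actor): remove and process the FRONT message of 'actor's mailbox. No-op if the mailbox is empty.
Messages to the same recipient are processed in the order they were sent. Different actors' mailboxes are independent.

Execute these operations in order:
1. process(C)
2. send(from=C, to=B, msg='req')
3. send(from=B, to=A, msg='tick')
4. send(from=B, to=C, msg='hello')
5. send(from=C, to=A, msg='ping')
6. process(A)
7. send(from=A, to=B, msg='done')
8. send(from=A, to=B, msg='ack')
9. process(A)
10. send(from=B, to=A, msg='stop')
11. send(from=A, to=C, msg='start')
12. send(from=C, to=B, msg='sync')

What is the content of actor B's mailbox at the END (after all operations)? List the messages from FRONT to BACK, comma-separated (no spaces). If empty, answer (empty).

After 1 (process(C)): A:[] B:[] C:[]
After 2 (send(from=C, to=B, msg='req')): A:[] B:[req] C:[]
After 3 (send(from=B, to=A, msg='tick')): A:[tick] B:[req] C:[]
After 4 (send(from=B, to=C, msg='hello')): A:[tick] B:[req] C:[hello]
After 5 (send(from=C, to=A, msg='ping')): A:[tick,ping] B:[req] C:[hello]
After 6 (process(A)): A:[ping] B:[req] C:[hello]
After 7 (send(from=A, to=B, msg='done')): A:[ping] B:[req,done] C:[hello]
After 8 (send(from=A, to=B, msg='ack')): A:[ping] B:[req,done,ack] C:[hello]
After 9 (process(A)): A:[] B:[req,done,ack] C:[hello]
After 10 (send(from=B, to=A, msg='stop')): A:[stop] B:[req,done,ack] C:[hello]
After 11 (send(from=A, to=C, msg='start')): A:[stop] B:[req,done,ack] C:[hello,start]
After 12 (send(from=C, to=B, msg='sync')): A:[stop] B:[req,done,ack,sync] C:[hello,start]

Answer: req,done,ack,sync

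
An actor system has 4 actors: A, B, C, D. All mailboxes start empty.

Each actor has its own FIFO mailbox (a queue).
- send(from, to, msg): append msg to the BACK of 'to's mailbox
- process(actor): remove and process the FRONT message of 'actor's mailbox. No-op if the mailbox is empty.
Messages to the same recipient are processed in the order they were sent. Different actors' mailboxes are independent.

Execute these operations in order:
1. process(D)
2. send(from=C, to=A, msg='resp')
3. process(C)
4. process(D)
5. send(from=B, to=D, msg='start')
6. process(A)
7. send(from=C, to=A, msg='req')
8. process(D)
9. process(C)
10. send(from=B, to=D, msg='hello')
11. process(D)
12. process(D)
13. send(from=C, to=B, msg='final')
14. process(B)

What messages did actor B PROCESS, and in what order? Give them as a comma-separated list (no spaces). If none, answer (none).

After 1 (process(D)): A:[] B:[] C:[] D:[]
After 2 (send(from=C, to=A, msg='resp')): A:[resp] B:[] C:[] D:[]
After 3 (process(C)): A:[resp] B:[] C:[] D:[]
After 4 (process(D)): A:[resp] B:[] C:[] D:[]
After 5 (send(from=B, to=D, msg='start')): A:[resp] B:[] C:[] D:[start]
After 6 (process(A)): A:[] B:[] C:[] D:[start]
After 7 (send(from=C, to=A, msg='req')): A:[req] B:[] C:[] D:[start]
After 8 (process(D)): A:[req] B:[] C:[] D:[]
After 9 (process(C)): A:[req] B:[] C:[] D:[]
After 10 (send(from=B, to=D, msg='hello')): A:[req] B:[] C:[] D:[hello]
After 11 (process(D)): A:[req] B:[] C:[] D:[]
After 12 (process(D)): A:[req] B:[] C:[] D:[]
After 13 (send(from=C, to=B, msg='final')): A:[req] B:[final] C:[] D:[]
After 14 (process(B)): A:[req] B:[] C:[] D:[]

Answer: final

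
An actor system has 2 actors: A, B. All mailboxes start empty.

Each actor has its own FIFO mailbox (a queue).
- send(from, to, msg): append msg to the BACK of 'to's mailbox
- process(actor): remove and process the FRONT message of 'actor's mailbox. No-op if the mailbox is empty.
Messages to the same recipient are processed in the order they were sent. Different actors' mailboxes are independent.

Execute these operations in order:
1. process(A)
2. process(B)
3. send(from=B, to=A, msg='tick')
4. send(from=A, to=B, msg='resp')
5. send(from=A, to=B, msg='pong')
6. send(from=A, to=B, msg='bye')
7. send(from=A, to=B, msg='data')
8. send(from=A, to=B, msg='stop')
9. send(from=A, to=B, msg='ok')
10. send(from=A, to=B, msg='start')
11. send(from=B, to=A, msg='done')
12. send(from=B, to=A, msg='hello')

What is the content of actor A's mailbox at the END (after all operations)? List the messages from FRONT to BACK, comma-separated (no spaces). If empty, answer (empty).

Answer: tick,done,hello

Derivation:
After 1 (process(A)): A:[] B:[]
After 2 (process(B)): A:[] B:[]
After 3 (send(from=B, to=A, msg='tick')): A:[tick] B:[]
After 4 (send(from=A, to=B, msg='resp')): A:[tick] B:[resp]
After 5 (send(from=A, to=B, msg='pong')): A:[tick] B:[resp,pong]
After 6 (send(from=A, to=B, msg='bye')): A:[tick] B:[resp,pong,bye]
After 7 (send(from=A, to=B, msg='data')): A:[tick] B:[resp,pong,bye,data]
After 8 (send(from=A, to=B, msg='stop')): A:[tick] B:[resp,pong,bye,data,stop]
After 9 (send(from=A, to=B, msg='ok')): A:[tick] B:[resp,pong,bye,data,stop,ok]
After 10 (send(from=A, to=B, msg='start')): A:[tick] B:[resp,pong,bye,data,stop,ok,start]
After 11 (send(from=B, to=A, msg='done')): A:[tick,done] B:[resp,pong,bye,data,stop,ok,start]
After 12 (send(from=B, to=A, msg='hello')): A:[tick,done,hello] B:[resp,pong,bye,data,stop,ok,start]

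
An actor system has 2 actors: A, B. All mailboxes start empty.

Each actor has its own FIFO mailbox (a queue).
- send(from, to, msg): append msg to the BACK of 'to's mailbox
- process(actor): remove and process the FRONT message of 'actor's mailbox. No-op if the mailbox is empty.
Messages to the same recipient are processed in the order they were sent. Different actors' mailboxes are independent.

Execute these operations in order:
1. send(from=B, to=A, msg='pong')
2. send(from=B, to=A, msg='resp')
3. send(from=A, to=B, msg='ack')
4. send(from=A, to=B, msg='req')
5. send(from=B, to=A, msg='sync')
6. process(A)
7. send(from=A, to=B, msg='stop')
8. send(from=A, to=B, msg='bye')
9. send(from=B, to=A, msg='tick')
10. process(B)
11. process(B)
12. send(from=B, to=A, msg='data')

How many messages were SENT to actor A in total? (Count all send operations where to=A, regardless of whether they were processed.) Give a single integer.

Answer: 5

Derivation:
After 1 (send(from=B, to=A, msg='pong')): A:[pong] B:[]
After 2 (send(from=B, to=A, msg='resp')): A:[pong,resp] B:[]
After 3 (send(from=A, to=B, msg='ack')): A:[pong,resp] B:[ack]
After 4 (send(from=A, to=B, msg='req')): A:[pong,resp] B:[ack,req]
After 5 (send(from=B, to=A, msg='sync')): A:[pong,resp,sync] B:[ack,req]
After 6 (process(A)): A:[resp,sync] B:[ack,req]
After 7 (send(from=A, to=B, msg='stop')): A:[resp,sync] B:[ack,req,stop]
After 8 (send(from=A, to=B, msg='bye')): A:[resp,sync] B:[ack,req,stop,bye]
After 9 (send(from=B, to=A, msg='tick')): A:[resp,sync,tick] B:[ack,req,stop,bye]
After 10 (process(B)): A:[resp,sync,tick] B:[req,stop,bye]
After 11 (process(B)): A:[resp,sync,tick] B:[stop,bye]
After 12 (send(from=B, to=A, msg='data')): A:[resp,sync,tick,data] B:[stop,bye]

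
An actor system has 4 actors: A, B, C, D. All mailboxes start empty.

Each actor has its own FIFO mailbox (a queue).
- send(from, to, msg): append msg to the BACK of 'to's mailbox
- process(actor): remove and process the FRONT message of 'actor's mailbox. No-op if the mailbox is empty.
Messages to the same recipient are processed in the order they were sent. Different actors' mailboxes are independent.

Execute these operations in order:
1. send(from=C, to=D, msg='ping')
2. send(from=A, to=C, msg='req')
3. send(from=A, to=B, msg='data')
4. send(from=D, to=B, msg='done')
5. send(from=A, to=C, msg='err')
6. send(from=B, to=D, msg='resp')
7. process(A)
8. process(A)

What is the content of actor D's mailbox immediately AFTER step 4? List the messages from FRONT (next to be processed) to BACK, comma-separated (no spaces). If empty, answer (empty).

After 1 (send(from=C, to=D, msg='ping')): A:[] B:[] C:[] D:[ping]
After 2 (send(from=A, to=C, msg='req')): A:[] B:[] C:[req] D:[ping]
After 3 (send(from=A, to=B, msg='data')): A:[] B:[data] C:[req] D:[ping]
After 4 (send(from=D, to=B, msg='done')): A:[] B:[data,done] C:[req] D:[ping]

ping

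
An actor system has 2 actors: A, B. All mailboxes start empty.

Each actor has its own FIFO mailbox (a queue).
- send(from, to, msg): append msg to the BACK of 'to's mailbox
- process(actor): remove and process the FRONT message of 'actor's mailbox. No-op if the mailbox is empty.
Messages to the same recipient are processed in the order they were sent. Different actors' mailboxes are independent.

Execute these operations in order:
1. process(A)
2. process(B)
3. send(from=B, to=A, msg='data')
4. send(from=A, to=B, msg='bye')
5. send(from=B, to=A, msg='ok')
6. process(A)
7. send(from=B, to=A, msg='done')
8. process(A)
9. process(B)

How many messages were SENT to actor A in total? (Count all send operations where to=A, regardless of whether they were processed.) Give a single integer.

Answer: 3

Derivation:
After 1 (process(A)): A:[] B:[]
After 2 (process(B)): A:[] B:[]
After 3 (send(from=B, to=A, msg='data')): A:[data] B:[]
After 4 (send(from=A, to=B, msg='bye')): A:[data] B:[bye]
After 5 (send(from=B, to=A, msg='ok')): A:[data,ok] B:[bye]
After 6 (process(A)): A:[ok] B:[bye]
After 7 (send(from=B, to=A, msg='done')): A:[ok,done] B:[bye]
After 8 (process(A)): A:[done] B:[bye]
After 9 (process(B)): A:[done] B:[]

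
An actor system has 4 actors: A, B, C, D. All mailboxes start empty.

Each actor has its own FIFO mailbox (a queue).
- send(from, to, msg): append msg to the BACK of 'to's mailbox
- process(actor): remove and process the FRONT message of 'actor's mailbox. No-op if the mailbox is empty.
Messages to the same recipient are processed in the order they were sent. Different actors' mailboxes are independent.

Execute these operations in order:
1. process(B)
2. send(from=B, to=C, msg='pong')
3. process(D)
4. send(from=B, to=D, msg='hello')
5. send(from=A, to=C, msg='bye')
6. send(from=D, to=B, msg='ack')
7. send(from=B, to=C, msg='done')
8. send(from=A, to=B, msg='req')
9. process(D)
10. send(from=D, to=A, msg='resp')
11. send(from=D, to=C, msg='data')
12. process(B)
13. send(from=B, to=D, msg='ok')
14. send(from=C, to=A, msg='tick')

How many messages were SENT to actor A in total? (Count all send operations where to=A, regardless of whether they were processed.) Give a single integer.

Answer: 2

Derivation:
After 1 (process(B)): A:[] B:[] C:[] D:[]
After 2 (send(from=B, to=C, msg='pong')): A:[] B:[] C:[pong] D:[]
After 3 (process(D)): A:[] B:[] C:[pong] D:[]
After 4 (send(from=B, to=D, msg='hello')): A:[] B:[] C:[pong] D:[hello]
After 5 (send(from=A, to=C, msg='bye')): A:[] B:[] C:[pong,bye] D:[hello]
After 6 (send(from=D, to=B, msg='ack')): A:[] B:[ack] C:[pong,bye] D:[hello]
After 7 (send(from=B, to=C, msg='done')): A:[] B:[ack] C:[pong,bye,done] D:[hello]
After 8 (send(from=A, to=B, msg='req')): A:[] B:[ack,req] C:[pong,bye,done] D:[hello]
After 9 (process(D)): A:[] B:[ack,req] C:[pong,bye,done] D:[]
After 10 (send(from=D, to=A, msg='resp')): A:[resp] B:[ack,req] C:[pong,bye,done] D:[]
After 11 (send(from=D, to=C, msg='data')): A:[resp] B:[ack,req] C:[pong,bye,done,data] D:[]
After 12 (process(B)): A:[resp] B:[req] C:[pong,bye,done,data] D:[]
After 13 (send(from=B, to=D, msg='ok')): A:[resp] B:[req] C:[pong,bye,done,data] D:[ok]
After 14 (send(from=C, to=A, msg='tick')): A:[resp,tick] B:[req] C:[pong,bye,done,data] D:[ok]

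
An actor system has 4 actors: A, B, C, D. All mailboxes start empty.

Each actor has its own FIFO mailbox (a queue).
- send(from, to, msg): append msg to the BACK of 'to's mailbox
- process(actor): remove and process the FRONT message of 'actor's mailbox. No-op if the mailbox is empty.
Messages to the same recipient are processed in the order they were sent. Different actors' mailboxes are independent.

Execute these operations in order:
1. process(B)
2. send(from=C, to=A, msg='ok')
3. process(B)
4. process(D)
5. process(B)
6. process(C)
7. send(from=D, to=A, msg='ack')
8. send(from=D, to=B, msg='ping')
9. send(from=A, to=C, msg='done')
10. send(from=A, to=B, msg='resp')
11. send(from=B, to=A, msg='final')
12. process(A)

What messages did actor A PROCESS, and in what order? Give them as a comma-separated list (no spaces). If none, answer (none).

After 1 (process(B)): A:[] B:[] C:[] D:[]
After 2 (send(from=C, to=A, msg='ok')): A:[ok] B:[] C:[] D:[]
After 3 (process(B)): A:[ok] B:[] C:[] D:[]
After 4 (process(D)): A:[ok] B:[] C:[] D:[]
After 5 (process(B)): A:[ok] B:[] C:[] D:[]
After 6 (process(C)): A:[ok] B:[] C:[] D:[]
After 7 (send(from=D, to=A, msg='ack')): A:[ok,ack] B:[] C:[] D:[]
After 8 (send(from=D, to=B, msg='ping')): A:[ok,ack] B:[ping] C:[] D:[]
After 9 (send(from=A, to=C, msg='done')): A:[ok,ack] B:[ping] C:[done] D:[]
After 10 (send(from=A, to=B, msg='resp')): A:[ok,ack] B:[ping,resp] C:[done] D:[]
After 11 (send(from=B, to=A, msg='final')): A:[ok,ack,final] B:[ping,resp] C:[done] D:[]
After 12 (process(A)): A:[ack,final] B:[ping,resp] C:[done] D:[]

Answer: ok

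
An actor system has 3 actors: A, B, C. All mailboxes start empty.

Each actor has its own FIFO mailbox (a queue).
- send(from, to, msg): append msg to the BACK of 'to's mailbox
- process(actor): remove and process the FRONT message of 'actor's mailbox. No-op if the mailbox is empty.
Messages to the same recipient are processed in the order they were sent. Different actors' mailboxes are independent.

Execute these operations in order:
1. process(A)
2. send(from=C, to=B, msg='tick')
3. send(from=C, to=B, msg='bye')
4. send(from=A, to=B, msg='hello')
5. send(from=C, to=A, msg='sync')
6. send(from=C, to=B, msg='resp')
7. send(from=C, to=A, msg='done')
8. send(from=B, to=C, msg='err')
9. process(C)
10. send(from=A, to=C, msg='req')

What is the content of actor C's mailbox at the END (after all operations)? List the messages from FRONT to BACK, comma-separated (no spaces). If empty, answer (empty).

After 1 (process(A)): A:[] B:[] C:[]
After 2 (send(from=C, to=B, msg='tick')): A:[] B:[tick] C:[]
After 3 (send(from=C, to=B, msg='bye')): A:[] B:[tick,bye] C:[]
After 4 (send(from=A, to=B, msg='hello')): A:[] B:[tick,bye,hello] C:[]
After 5 (send(from=C, to=A, msg='sync')): A:[sync] B:[tick,bye,hello] C:[]
After 6 (send(from=C, to=B, msg='resp')): A:[sync] B:[tick,bye,hello,resp] C:[]
After 7 (send(from=C, to=A, msg='done')): A:[sync,done] B:[tick,bye,hello,resp] C:[]
After 8 (send(from=B, to=C, msg='err')): A:[sync,done] B:[tick,bye,hello,resp] C:[err]
After 9 (process(C)): A:[sync,done] B:[tick,bye,hello,resp] C:[]
After 10 (send(from=A, to=C, msg='req')): A:[sync,done] B:[tick,bye,hello,resp] C:[req]

Answer: req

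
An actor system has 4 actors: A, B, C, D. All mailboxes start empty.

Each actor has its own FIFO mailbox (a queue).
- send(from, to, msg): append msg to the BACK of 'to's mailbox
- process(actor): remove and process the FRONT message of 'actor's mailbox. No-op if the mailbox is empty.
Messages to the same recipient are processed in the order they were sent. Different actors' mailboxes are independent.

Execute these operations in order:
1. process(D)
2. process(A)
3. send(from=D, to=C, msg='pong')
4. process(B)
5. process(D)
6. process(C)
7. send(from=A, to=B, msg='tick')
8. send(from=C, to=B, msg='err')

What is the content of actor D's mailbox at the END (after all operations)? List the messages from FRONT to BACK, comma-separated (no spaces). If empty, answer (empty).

After 1 (process(D)): A:[] B:[] C:[] D:[]
After 2 (process(A)): A:[] B:[] C:[] D:[]
After 3 (send(from=D, to=C, msg='pong')): A:[] B:[] C:[pong] D:[]
After 4 (process(B)): A:[] B:[] C:[pong] D:[]
After 5 (process(D)): A:[] B:[] C:[pong] D:[]
After 6 (process(C)): A:[] B:[] C:[] D:[]
After 7 (send(from=A, to=B, msg='tick')): A:[] B:[tick] C:[] D:[]
After 8 (send(from=C, to=B, msg='err')): A:[] B:[tick,err] C:[] D:[]

Answer: (empty)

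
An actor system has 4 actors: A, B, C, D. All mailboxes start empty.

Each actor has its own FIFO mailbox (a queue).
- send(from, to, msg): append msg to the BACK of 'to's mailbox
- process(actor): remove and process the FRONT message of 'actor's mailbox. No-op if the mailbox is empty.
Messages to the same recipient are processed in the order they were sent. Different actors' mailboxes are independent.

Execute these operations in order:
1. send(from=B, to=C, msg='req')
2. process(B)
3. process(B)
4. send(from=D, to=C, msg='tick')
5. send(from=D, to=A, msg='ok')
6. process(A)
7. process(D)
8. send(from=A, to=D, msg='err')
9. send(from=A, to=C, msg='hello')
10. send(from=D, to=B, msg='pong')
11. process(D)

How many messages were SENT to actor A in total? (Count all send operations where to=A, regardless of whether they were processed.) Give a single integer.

Answer: 1

Derivation:
After 1 (send(from=B, to=C, msg='req')): A:[] B:[] C:[req] D:[]
After 2 (process(B)): A:[] B:[] C:[req] D:[]
After 3 (process(B)): A:[] B:[] C:[req] D:[]
After 4 (send(from=D, to=C, msg='tick')): A:[] B:[] C:[req,tick] D:[]
After 5 (send(from=D, to=A, msg='ok')): A:[ok] B:[] C:[req,tick] D:[]
After 6 (process(A)): A:[] B:[] C:[req,tick] D:[]
After 7 (process(D)): A:[] B:[] C:[req,tick] D:[]
After 8 (send(from=A, to=D, msg='err')): A:[] B:[] C:[req,tick] D:[err]
After 9 (send(from=A, to=C, msg='hello')): A:[] B:[] C:[req,tick,hello] D:[err]
After 10 (send(from=D, to=B, msg='pong')): A:[] B:[pong] C:[req,tick,hello] D:[err]
After 11 (process(D)): A:[] B:[pong] C:[req,tick,hello] D:[]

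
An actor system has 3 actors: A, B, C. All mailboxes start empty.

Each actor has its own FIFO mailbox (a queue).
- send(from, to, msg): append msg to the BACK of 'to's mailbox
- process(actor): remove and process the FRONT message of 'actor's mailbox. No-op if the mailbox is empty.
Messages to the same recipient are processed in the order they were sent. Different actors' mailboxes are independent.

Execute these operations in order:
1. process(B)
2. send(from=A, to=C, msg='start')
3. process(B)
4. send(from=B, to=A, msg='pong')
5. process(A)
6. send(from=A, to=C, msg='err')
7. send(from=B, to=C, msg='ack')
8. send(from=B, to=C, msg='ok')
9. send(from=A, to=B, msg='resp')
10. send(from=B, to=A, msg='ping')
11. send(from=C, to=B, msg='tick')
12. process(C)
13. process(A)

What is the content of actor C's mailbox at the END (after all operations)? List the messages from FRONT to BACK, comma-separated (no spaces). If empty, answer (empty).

After 1 (process(B)): A:[] B:[] C:[]
After 2 (send(from=A, to=C, msg='start')): A:[] B:[] C:[start]
After 3 (process(B)): A:[] B:[] C:[start]
After 4 (send(from=B, to=A, msg='pong')): A:[pong] B:[] C:[start]
After 5 (process(A)): A:[] B:[] C:[start]
After 6 (send(from=A, to=C, msg='err')): A:[] B:[] C:[start,err]
After 7 (send(from=B, to=C, msg='ack')): A:[] B:[] C:[start,err,ack]
After 8 (send(from=B, to=C, msg='ok')): A:[] B:[] C:[start,err,ack,ok]
After 9 (send(from=A, to=B, msg='resp')): A:[] B:[resp] C:[start,err,ack,ok]
After 10 (send(from=B, to=A, msg='ping')): A:[ping] B:[resp] C:[start,err,ack,ok]
After 11 (send(from=C, to=B, msg='tick')): A:[ping] B:[resp,tick] C:[start,err,ack,ok]
After 12 (process(C)): A:[ping] B:[resp,tick] C:[err,ack,ok]
After 13 (process(A)): A:[] B:[resp,tick] C:[err,ack,ok]

Answer: err,ack,ok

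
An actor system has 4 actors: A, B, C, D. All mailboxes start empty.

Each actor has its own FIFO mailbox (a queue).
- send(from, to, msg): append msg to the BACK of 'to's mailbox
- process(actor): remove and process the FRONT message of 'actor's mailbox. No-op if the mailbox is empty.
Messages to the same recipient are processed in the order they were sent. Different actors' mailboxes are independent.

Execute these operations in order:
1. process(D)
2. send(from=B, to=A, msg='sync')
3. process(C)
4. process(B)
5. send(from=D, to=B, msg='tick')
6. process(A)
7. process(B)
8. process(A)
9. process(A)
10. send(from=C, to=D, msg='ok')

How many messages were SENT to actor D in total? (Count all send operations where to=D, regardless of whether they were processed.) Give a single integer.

After 1 (process(D)): A:[] B:[] C:[] D:[]
After 2 (send(from=B, to=A, msg='sync')): A:[sync] B:[] C:[] D:[]
After 3 (process(C)): A:[sync] B:[] C:[] D:[]
After 4 (process(B)): A:[sync] B:[] C:[] D:[]
After 5 (send(from=D, to=B, msg='tick')): A:[sync] B:[tick] C:[] D:[]
After 6 (process(A)): A:[] B:[tick] C:[] D:[]
After 7 (process(B)): A:[] B:[] C:[] D:[]
After 8 (process(A)): A:[] B:[] C:[] D:[]
After 9 (process(A)): A:[] B:[] C:[] D:[]
After 10 (send(from=C, to=D, msg='ok')): A:[] B:[] C:[] D:[ok]

Answer: 1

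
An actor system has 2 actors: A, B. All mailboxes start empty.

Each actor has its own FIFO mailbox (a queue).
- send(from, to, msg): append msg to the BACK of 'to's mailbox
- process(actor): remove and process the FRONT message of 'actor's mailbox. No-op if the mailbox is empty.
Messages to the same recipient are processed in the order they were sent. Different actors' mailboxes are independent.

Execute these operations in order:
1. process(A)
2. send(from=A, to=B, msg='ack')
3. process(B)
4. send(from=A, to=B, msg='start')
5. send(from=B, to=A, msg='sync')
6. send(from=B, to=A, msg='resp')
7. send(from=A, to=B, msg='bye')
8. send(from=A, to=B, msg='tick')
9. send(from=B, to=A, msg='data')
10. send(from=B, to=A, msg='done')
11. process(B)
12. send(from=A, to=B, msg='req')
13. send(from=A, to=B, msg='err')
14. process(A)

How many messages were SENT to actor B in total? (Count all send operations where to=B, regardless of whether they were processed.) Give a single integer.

Answer: 6

Derivation:
After 1 (process(A)): A:[] B:[]
After 2 (send(from=A, to=B, msg='ack')): A:[] B:[ack]
After 3 (process(B)): A:[] B:[]
After 4 (send(from=A, to=B, msg='start')): A:[] B:[start]
After 5 (send(from=B, to=A, msg='sync')): A:[sync] B:[start]
After 6 (send(from=B, to=A, msg='resp')): A:[sync,resp] B:[start]
After 7 (send(from=A, to=B, msg='bye')): A:[sync,resp] B:[start,bye]
After 8 (send(from=A, to=B, msg='tick')): A:[sync,resp] B:[start,bye,tick]
After 9 (send(from=B, to=A, msg='data')): A:[sync,resp,data] B:[start,bye,tick]
After 10 (send(from=B, to=A, msg='done')): A:[sync,resp,data,done] B:[start,bye,tick]
After 11 (process(B)): A:[sync,resp,data,done] B:[bye,tick]
After 12 (send(from=A, to=B, msg='req')): A:[sync,resp,data,done] B:[bye,tick,req]
After 13 (send(from=A, to=B, msg='err')): A:[sync,resp,data,done] B:[bye,tick,req,err]
After 14 (process(A)): A:[resp,data,done] B:[bye,tick,req,err]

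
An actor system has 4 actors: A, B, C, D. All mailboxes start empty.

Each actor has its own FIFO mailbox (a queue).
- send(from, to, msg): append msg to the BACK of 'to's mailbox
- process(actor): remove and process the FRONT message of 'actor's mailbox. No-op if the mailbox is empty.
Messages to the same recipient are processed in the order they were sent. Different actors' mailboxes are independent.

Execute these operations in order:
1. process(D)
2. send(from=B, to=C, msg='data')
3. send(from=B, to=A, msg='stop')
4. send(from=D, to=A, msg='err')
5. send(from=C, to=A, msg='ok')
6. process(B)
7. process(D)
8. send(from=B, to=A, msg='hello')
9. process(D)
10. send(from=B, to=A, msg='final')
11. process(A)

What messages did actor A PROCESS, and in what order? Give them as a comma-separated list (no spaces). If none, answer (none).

Answer: stop

Derivation:
After 1 (process(D)): A:[] B:[] C:[] D:[]
After 2 (send(from=B, to=C, msg='data')): A:[] B:[] C:[data] D:[]
After 3 (send(from=B, to=A, msg='stop')): A:[stop] B:[] C:[data] D:[]
After 4 (send(from=D, to=A, msg='err')): A:[stop,err] B:[] C:[data] D:[]
After 5 (send(from=C, to=A, msg='ok')): A:[stop,err,ok] B:[] C:[data] D:[]
After 6 (process(B)): A:[stop,err,ok] B:[] C:[data] D:[]
After 7 (process(D)): A:[stop,err,ok] B:[] C:[data] D:[]
After 8 (send(from=B, to=A, msg='hello')): A:[stop,err,ok,hello] B:[] C:[data] D:[]
After 9 (process(D)): A:[stop,err,ok,hello] B:[] C:[data] D:[]
After 10 (send(from=B, to=A, msg='final')): A:[stop,err,ok,hello,final] B:[] C:[data] D:[]
After 11 (process(A)): A:[err,ok,hello,final] B:[] C:[data] D:[]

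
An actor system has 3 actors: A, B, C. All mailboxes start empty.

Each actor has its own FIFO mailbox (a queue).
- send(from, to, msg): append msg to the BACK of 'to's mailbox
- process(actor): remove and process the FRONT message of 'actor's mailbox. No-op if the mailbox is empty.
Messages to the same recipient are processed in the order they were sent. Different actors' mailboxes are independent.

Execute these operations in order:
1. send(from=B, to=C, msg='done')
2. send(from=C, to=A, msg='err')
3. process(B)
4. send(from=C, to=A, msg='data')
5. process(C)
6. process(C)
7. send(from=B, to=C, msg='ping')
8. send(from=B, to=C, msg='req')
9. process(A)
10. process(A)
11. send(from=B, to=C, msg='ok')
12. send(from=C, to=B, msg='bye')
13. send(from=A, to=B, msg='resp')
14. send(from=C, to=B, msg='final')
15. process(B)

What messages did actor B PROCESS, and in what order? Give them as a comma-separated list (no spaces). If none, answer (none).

After 1 (send(from=B, to=C, msg='done')): A:[] B:[] C:[done]
After 2 (send(from=C, to=A, msg='err')): A:[err] B:[] C:[done]
After 3 (process(B)): A:[err] B:[] C:[done]
After 4 (send(from=C, to=A, msg='data')): A:[err,data] B:[] C:[done]
After 5 (process(C)): A:[err,data] B:[] C:[]
After 6 (process(C)): A:[err,data] B:[] C:[]
After 7 (send(from=B, to=C, msg='ping')): A:[err,data] B:[] C:[ping]
After 8 (send(from=B, to=C, msg='req')): A:[err,data] B:[] C:[ping,req]
After 9 (process(A)): A:[data] B:[] C:[ping,req]
After 10 (process(A)): A:[] B:[] C:[ping,req]
After 11 (send(from=B, to=C, msg='ok')): A:[] B:[] C:[ping,req,ok]
After 12 (send(from=C, to=B, msg='bye')): A:[] B:[bye] C:[ping,req,ok]
After 13 (send(from=A, to=B, msg='resp')): A:[] B:[bye,resp] C:[ping,req,ok]
After 14 (send(from=C, to=B, msg='final')): A:[] B:[bye,resp,final] C:[ping,req,ok]
After 15 (process(B)): A:[] B:[resp,final] C:[ping,req,ok]

Answer: bye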